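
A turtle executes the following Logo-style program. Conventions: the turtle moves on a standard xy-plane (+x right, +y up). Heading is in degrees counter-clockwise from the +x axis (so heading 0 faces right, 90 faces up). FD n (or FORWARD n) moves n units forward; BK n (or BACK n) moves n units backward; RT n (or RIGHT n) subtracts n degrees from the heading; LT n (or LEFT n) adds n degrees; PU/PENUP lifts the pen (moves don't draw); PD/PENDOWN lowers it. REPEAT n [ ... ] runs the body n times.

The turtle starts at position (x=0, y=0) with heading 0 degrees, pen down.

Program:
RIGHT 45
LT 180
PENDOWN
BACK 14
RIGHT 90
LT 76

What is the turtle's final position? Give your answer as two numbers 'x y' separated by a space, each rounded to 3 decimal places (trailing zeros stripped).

Executing turtle program step by step:
Start: pos=(0,0), heading=0, pen down
RT 45: heading 0 -> 315
LT 180: heading 315 -> 135
PD: pen down
BK 14: (0,0) -> (9.899,-9.899) [heading=135, draw]
RT 90: heading 135 -> 45
LT 76: heading 45 -> 121
Final: pos=(9.899,-9.899), heading=121, 1 segment(s) drawn

Answer: 9.899 -9.899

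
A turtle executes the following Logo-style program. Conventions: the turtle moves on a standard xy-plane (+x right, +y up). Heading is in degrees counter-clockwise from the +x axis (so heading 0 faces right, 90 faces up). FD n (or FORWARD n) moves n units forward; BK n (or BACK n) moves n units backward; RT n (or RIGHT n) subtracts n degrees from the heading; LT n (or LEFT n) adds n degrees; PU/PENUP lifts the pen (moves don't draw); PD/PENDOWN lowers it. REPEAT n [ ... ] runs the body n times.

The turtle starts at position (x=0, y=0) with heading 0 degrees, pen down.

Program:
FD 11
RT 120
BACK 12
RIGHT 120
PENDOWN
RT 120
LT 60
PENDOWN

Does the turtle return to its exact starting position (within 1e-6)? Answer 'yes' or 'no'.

Answer: no

Derivation:
Executing turtle program step by step:
Start: pos=(0,0), heading=0, pen down
FD 11: (0,0) -> (11,0) [heading=0, draw]
RT 120: heading 0 -> 240
BK 12: (11,0) -> (17,10.392) [heading=240, draw]
RT 120: heading 240 -> 120
PD: pen down
RT 120: heading 120 -> 0
LT 60: heading 0 -> 60
PD: pen down
Final: pos=(17,10.392), heading=60, 2 segment(s) drawn

Start position: (0, 0)
Final position: (17, 10.392)
Distance = 19.925; >= 1e-6 -> NOT closed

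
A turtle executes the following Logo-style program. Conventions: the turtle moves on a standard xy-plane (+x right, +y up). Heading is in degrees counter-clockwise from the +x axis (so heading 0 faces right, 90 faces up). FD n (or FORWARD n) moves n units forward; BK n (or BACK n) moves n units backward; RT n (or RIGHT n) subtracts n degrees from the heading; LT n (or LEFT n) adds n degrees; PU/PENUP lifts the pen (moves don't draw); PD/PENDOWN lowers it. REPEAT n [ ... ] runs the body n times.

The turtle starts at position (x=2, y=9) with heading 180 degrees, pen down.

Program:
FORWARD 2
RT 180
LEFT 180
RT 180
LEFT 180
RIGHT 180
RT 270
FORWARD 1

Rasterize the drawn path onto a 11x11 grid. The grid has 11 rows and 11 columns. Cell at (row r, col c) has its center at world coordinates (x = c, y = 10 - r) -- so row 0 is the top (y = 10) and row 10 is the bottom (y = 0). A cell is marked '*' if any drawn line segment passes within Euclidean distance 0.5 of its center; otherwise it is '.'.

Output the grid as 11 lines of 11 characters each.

Segment 0: (2,9) -> (0,9)
Segment 1: (0,9) -> (-0,10)

Answer: *..........
***........
...........
...........
...........
...........
...........
...........
...........
...........
...........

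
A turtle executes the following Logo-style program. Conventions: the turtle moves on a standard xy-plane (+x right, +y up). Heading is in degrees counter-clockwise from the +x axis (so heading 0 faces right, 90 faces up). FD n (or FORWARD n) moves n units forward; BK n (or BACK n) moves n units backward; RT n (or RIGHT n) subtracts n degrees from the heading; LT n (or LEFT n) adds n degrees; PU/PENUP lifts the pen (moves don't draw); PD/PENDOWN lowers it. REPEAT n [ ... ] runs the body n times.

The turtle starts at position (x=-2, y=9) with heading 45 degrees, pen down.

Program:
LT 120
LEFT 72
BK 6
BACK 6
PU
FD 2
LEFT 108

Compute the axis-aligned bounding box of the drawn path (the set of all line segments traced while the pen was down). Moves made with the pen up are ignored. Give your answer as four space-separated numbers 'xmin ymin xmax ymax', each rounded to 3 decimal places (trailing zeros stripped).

Answer: -2 9 4.536 19.064

Derivation:
Executing turtle program step by step:
Start: pos=(-2,9), heading=45, pen down
LT 120: heading 45 -> 165
LT 72: heading 165 -> 237
BK 6: (-2,9) -> (1.268,14.032) [heading=237, draw]
BK 6: (1.268,14.032) -> (4.536,19.064) [heading=237, draw]
PU: pen up
FD 2: (4.536,19.064) -> (3.446,17.387) [heading=237, move]
LT 108: heading 237 -> 345
Final: pos=(3.446,17.387), heading=345, 2 segment(s) drawn

Segment endpoints: x in {-2, 1.268, 4.536}, y in {9, 14.032, 19.064}
xmin=-2, ymin=9, xmax=4.536, ymax=19.064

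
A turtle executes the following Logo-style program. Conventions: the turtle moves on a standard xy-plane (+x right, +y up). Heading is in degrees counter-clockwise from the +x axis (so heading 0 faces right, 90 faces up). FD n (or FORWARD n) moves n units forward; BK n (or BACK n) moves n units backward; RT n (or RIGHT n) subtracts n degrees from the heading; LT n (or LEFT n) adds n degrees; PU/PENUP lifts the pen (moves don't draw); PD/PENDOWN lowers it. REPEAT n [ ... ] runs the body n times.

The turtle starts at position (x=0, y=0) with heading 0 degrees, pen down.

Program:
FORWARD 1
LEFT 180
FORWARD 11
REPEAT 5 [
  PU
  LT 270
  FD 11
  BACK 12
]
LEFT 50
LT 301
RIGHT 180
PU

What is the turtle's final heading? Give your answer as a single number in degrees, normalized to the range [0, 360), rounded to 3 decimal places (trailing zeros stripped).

Executing turtle program step by step:
Start: pos=(0,0), heading=0, pen down
FD 1: (0,0) -> (1,0) [heading=0, draw]
LT 180: heading 0 -> 180
FD 11: (1,0) -> (-10,0) [heading=180, draw]
REPEAT 5 [
  -- iteration 1/5 --
  PU: pen up
  LT 270: heading 180 -> 90
  FD 11: (-10,0) -> (-10,11) [heading=90, move]
  BK 12: (-10,11) -> (-10,-1) [heading=90, move]
  -- iteration 2/5 --
  PU: pen up
  LT 270: heading 90 -> 0
  FD 11: (-10,-1) -> (1,-1) [heading=0, move]
  BK 12: (1,-1) -> (-11,-1) [heading=0, move]
  -- iteration 3/5 --
  PU: pen up
  LT 270: heading 0 -> 270
  FD 11: (-11,-1) -> (-11,-12) [heading=270, move]
  BK 12: (-11,-12) -> (-11,0) [heading=270, move]
  -- iteration 4/5 --
  PU: pen up
  LT 270: heading 270 -> 180
  FD 11: (-11,0) -> (-22,0) [heading=180, move]
  BK 12: (-22,0) -> (-10,0) [heading=180, move]
  -- iteration 5/5 --
  PU: pen up
  LT 270: heading 180 -> 90
  FD 11: (-10,0) -> (-10,11) [heading=90, move]
  BK 12: (-10,11) -> (-10,-1) [heading=90, move]
]
LT 50: heading 90 -> 140
LT 301: heading 140 -> 81
RT 180: heading 81 -> 261
PU: pen up
Final: pos=(-10,-1), heading=261, 2 segment(s) drawn

Answer: 261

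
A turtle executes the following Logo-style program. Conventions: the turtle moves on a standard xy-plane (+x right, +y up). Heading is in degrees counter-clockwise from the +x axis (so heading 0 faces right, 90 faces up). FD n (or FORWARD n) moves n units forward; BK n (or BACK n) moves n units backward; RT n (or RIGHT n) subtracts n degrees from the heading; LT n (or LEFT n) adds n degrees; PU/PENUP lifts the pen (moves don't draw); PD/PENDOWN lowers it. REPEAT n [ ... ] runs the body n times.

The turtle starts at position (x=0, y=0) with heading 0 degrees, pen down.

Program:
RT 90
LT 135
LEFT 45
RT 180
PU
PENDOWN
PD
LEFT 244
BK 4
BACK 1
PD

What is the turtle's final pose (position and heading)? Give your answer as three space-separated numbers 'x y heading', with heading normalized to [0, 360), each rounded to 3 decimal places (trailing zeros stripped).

Executing turtle program step by step:
Start: pos=(0,0), heading=0, pen down
RT 90: heading 0 -> 270
LT 135: heading 270 -> 45
LT 45: heading 45 -> 90
RT 180: heading 90 -> 270
PU: pen up
PD: pen down
PD: pen down
LT 244: heading 270 -> 154
BK 4: (0,0) -> (3.595,-1.753) [heading=154, draw]
BK 1: (3.595,-1.753) -> (4.494,-2.192) [heading=154, draw]
PD: pen down
Final: pos=(4.494,-2.192), heading=154, 2 segment(s) drawn

Answer: 4.494 -2.192 154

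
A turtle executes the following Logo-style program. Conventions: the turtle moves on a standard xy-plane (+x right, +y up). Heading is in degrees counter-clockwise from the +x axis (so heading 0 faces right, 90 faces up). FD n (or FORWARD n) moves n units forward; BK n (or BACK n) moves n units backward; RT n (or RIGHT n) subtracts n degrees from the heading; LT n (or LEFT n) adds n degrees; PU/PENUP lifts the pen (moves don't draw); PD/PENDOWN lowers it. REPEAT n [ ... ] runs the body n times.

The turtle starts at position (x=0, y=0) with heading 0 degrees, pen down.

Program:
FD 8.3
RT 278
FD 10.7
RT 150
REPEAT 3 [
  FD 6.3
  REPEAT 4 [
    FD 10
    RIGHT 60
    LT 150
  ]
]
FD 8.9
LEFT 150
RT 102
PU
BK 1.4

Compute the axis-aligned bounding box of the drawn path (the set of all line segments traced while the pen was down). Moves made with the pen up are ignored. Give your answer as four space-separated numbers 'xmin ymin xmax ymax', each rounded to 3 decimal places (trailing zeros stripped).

Executing turtle program step by step:
Start: pos=(0,0), heading=0, pen down
FD 8.3: (0,0) -> (8.3,0) [heading=0, draw]
RT 278: heading 0 -> 82
FD 10.7: (8.3,0) -> (9.789,10.596) [heading=82, draw]
RT 150: heading 82 -> 292
REPEAT 3 [
  -- iteration 1/3 --
  FD 6.3: (9.789,10.596) -> (12.149,4.755) [heading=292, draw]
  REPEAT 4 [
    -- iteration 1/4 --
    FD 10: (12.149,4.755) -> (15.895,-4.517) [heading=292, draw]
    RT 60: heading 292 -> 232
    LT 150: heading 232 -> 22
    -- iteration 2/4 --
    FD 10: (15.895,-4.517) -> (25.167,-0.771) [heading=22, draw]
    RT 60: heading 22 -> 322
    LT 150: heading 322 -> 112
    -- iteration 3/4 --
    FD 10: (25.167,-0.771) -> (21.421,8.501) [heading=112, draw]
    RT 60: heading 112 -> 52
    LT 150: heading 52 -> 202
    -- iteration 4/4 --
    FD 10: (21.421,8.501) -> (12.149,4.755) [heading=202, draw]
    RT 60: heading 202 -> 142
    LT 150: heading 142 -> 292
  ]
  -- iteration 2/3 --
  FD 6.3: (12.149,4.755) -> (14.509,-1.087) [heading=292, draw]
  REPEAT 4 [
    -- iteration 1/4 --
    FD 10: (14.509,-1.087) -> (18.255,-10.358) [heading=292, draw]
    RT 60: heading 292 -> 232
    LT 150: heading 232 -> 22
    -- iteration 2/4 --
    FD 10: (18.255,-10.358) -> (27.527,-6.612) [heading=22, draw]
    RT 60: heading 22 -> 322
    LT 150: heading 322 -> 112
    -- iteration 3/4 --
    FD 10: (27.527,-6.612) -> (23.781,2.659) [heading=112, draw]
    RT 60: heading 112 -> 52
    LT 150: heading 52 -> 202
    -- iteration 4/4 --
    FD 10: (23.781,2.659) -> (14.509,-1.087) [heading=202, draw]
    RT 60: heading 202 -> 142
    LT 150: heading 142 -> 292
  ]
  -- iteration 3/3 --
  FD 6.3: (14.509,-1.087) -> (16.869,-6.928) [heading=292, draw]
  REPEAT 4 [
    -- iteration 1/4 --
    FD 10: (16.869,-6.928) -> (20.615,-16.2) [heading=292, draw]
    RT 60: heading 292 -> 232
    LT 150: heading 232 -> 22
    -- iteration 2/4 --
    FD 10: (20.615,-16.2) -> (29.887,-12.454) [heading=22, draw]
    RT 60: heading 22 -> 322
    LT 150: heading 322 -> 112
    -- iteration 3/4 --
    FD 10: (29.887,-12.454) -> (26.141,-3.182) [heading=112, draw]
    RT 60: heading 112 -> 52
    LT 150: heading 52 -> 202
    -- iteration 4/4 --
    FD 10: (26.141,-3.182) -> (16.869,-6.928) [heading=202, draw]
    RT 60: heading 202 -> 142
    LT 150: heading 142 -> 292
  ]
]
FD 8.9: (16.869,-6.928) -> (20.203,-15.18) [heading=292, draw]
LT 150: heading 292 -> 82
RT 102: heading 82 -> 340
PU: pen up
BK 1.4: (20.203,-15.18) -> (18.888,-14.701) [heading=340, move]
Final: pos=(18.888,-14.701), heading=340, 18 segment(s) drawn

Segment endpoints: x in {0, 8.3, 9.789, 12.149, 12.149, 14.509, 15.895, 16.869, 16.869, 18.255, 20.203, 20.615, 21.421, 23.781, 25.167, 26.141, 27.527, 29.887}, y in {-16.2, -15.18, -12.454, -10.358, -6.928, -6.928, -6.612, -4.517, -3.182, -1.087, -1.087, -0.771, 0, 2.659, 4.755, 4.755, 8.501, 10.596}
xmin=0, ymin=-16.2, xmax=29.887, ymax=10.596

Answer: 0 -16.2 29.887 10.596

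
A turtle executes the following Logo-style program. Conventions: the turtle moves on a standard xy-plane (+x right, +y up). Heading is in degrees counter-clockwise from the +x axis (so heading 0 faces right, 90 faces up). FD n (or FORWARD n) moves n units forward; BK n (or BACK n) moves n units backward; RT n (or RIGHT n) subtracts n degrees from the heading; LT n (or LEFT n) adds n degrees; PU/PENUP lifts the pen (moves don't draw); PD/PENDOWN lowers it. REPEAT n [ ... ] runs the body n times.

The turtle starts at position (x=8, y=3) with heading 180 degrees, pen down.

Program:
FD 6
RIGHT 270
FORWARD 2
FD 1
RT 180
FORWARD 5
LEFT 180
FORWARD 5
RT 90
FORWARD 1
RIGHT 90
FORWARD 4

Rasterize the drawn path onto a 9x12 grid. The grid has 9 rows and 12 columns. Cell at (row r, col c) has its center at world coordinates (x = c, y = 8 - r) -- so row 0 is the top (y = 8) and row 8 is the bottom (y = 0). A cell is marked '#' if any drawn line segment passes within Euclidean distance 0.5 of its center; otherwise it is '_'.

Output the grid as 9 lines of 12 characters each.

Segment 0: (8,3) -> (2,3)
Segment 1: (2,3) -> (2,1)
Segment 2: (2,1) -> (2,0)
Segment 3: (2,0) -> (2,5)
Segment 4: (2,5) -> (2,0)
Segment 5: (2,0) -> (1,0)
Segment 6: (1,0) -> (1,4)

Answer: ____________
____________
____________
__#_________
_##_________
_########___
_##_________
_##_________
_##_________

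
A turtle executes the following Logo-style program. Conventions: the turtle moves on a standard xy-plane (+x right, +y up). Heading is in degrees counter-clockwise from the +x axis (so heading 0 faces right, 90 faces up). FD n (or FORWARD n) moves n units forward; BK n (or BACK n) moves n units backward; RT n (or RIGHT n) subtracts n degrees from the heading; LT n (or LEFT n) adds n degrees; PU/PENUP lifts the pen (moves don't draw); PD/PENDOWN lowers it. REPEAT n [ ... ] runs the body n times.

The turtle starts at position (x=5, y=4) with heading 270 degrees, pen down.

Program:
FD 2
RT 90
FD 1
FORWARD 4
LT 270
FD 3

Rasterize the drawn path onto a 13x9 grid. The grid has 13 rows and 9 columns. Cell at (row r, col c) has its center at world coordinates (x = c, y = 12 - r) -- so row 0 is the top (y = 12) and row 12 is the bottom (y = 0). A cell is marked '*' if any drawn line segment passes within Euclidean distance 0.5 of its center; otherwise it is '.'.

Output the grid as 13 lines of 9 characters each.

Segment 0: (5,4) -> (5,2)
Segment 1: (5,2) -> (4,2)
Segment 2: (4,2) -> (0,2)
Segment 3: (0,2) -> (0,5)

Answer: .........
.........
.........
.........
.........
.........
.........
*........
*....*...
*....*...
******...
.........
.........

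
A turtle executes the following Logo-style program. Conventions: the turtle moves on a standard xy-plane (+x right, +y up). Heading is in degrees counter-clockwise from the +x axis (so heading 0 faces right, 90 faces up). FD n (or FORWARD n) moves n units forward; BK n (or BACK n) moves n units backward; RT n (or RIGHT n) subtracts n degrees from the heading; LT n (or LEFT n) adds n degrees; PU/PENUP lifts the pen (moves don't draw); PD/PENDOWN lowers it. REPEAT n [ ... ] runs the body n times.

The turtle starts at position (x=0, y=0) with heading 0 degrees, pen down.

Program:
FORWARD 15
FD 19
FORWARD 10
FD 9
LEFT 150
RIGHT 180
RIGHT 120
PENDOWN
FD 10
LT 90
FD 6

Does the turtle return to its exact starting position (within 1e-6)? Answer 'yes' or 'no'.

Answer: no

Derivation:
Executing turtle program step by step:
Start: pos=(0,0), heading=0, pen down
FD 15: (0,0) -> (15,0) [heading=0, draw]
FD 19: (15,0) -> (34,0) [heading=0, draw]
FD 10: (34,0) -> (44,0) [heading=0, draw]
FD 9: (44,0) -> (53,0) [heading=0, draw]
LT 150: heading 0 -> 150
RT 180: heading 150 -> 330
RT 120: heading 330 -> 210
PD: pen down
FD 10: (53,0) -> (44.34,-5) [heading=210, draw]
LT 90: heading 210 -> 300
FD 6: (44.34,-5) -> (47.34,-10.196) [heading=300, draw]
Final: pos=(47.34,-10.196), heading=300, 6 segment(s) drawn

Start position: (0, 0)
Final position: (47.34, -10.196)
Distance = 48.425; >= 1e-6 -> NOT closed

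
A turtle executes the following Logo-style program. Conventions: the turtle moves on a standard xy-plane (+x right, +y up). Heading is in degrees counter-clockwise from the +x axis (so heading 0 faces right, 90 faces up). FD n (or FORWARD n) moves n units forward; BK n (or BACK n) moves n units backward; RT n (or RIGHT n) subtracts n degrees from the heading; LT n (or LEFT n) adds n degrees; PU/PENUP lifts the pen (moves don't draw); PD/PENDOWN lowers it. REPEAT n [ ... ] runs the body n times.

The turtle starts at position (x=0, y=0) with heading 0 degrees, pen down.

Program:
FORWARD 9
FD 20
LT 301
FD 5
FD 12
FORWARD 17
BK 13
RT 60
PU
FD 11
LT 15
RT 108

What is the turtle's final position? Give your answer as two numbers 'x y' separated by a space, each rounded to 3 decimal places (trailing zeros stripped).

Answer: 34.483 -27.621

Derivation:
Executing turtle program step by step:
Start: pos=(0,0), heading=0, pen down
FD 9: (0,0) -> (9,0) [heading=0, draw]
FD 20: (9,0) -> (29,0) [heading=0, draw]
LT 301: heading 0 -> 301
FD 5: (29,0) -> (31.575,-4.286) [heading=301, draw]
FD 12: (31.575,-4.286) -> (37.756,-14.572) [heading=301, draw]
FD 17: (37.756,-14.572) -> (46.511,-29.144) [heading=301, draw]
BK 13: (46.511,-29.144) -> (39.816,-18.001) [heading=301, draw]
RT 60: heading 301 -> 241
PU: pen up
FD 11: (39.816,-18.001) -> (34.483,-27.621) [heading=241, move]
LT 15: heading 241 -> 256
RT 108: heading 256 -> 148
Final: pos=(34.483,-27.621), heading=148, 6 segment(s) drawn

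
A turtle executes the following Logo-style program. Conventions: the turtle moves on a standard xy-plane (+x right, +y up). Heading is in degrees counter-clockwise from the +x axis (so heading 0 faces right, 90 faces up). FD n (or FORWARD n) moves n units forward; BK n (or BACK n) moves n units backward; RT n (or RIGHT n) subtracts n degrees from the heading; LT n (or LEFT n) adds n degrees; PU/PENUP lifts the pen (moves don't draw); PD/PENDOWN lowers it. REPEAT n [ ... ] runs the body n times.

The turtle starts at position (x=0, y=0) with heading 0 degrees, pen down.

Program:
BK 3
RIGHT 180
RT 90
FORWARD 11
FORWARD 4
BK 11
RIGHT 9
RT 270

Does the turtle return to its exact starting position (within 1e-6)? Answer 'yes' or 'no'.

Answer: no

Derivation:
Executing turtle program step by step:
Start: pos=(0,0), heading=0, pen down
BK 3: (0,0) -> (-3,0) [heading=0, draw]
RT 180: heading 0 -> 180
RT 90: heading 180 -> 90
FD 11: (-3,0) -> (-3,11) [heading=90, draw]
FD 4: (-3,11) -> (-3,15) [heading=90, draw]
BK 11: (-3,15) -> (-3,4) [heading=90, draw]
RT 9: heading 90 -> 81
RT 270: heading 81 -> 171
Final: pos=(-3,4), heading=171, 4 segment(s) drawn

Start position: (0, 0)
Final position: (-3, 4)
Distance = 5; >= 1e-6 -> NOT closed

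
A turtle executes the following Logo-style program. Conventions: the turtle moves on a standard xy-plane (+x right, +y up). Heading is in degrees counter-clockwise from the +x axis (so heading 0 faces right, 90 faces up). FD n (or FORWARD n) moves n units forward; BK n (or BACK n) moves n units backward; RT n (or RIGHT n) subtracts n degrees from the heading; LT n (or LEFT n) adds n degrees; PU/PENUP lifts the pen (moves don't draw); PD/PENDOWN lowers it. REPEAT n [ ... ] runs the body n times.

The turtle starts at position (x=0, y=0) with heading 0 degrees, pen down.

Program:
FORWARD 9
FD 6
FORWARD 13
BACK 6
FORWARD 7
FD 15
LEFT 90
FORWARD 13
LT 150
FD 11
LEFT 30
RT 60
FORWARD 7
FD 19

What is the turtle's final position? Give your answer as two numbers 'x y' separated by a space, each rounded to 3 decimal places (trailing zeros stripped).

Answer: 15.983 -9.526

Derivation:
Executing turtle program step by step:
Start: pos=(0,0), heading=0, pen down
FD 9: (0,0) -> (9,0) [heading=0, draw]
FD 6: (9,0) -> (15,0) [heading=0, draw]
FD 13: (15,0) -> (28,0) [heading=0, draw]
BK 6: (28,0) -> (22,0) [heading=0, draw]
FD 7: (22,0) -> (29,0) [heading=0, draw]
FD 15: (29,0) -> (44,0) [heading=0, draw]
LT 90: heading 0 -> 90
FD 13: (44,0) -> (44,13) [heading=90, draw]
LT 150: heading 90 -> 240
FD 11: (44,13) -> (38.5,3.474) [heading=240, draw]
LT 30: heading 240 -> 270
RT 60: heading 270 -> 210
FD 7: (38.5,3.474) -> (32.438,-0.026) [heading=210, draw]
FD 19: (32.438,-0.026) -> (15.983,-9.526) [heading=210, draw]
Final: pos=(15.983,-9.526), heading=210, 10 segment(s) drawn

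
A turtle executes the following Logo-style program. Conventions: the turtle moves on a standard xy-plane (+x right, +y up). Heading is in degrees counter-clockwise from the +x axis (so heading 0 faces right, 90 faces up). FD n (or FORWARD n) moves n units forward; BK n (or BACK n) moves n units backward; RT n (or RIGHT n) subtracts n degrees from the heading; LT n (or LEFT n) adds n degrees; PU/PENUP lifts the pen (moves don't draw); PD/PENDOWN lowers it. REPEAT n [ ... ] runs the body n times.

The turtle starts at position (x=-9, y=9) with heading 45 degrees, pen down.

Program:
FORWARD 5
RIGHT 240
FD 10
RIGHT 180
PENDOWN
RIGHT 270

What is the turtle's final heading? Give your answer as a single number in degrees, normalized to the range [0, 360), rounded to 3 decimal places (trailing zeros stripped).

Answer: 75

Derivation:
Executing turtle program step by step:
Start: pos=(-9,9), heading=45, pen down
FD 5: (-9,9) -> (-5.464,12.536) [heading=45, draw]
RT 240: heading 45 -> 165
FD 10: (-5.464,12.536) -> (-15.124,15.124) [heading=165, draw]
RT 180: heading 165 -> 345
PD: pen down
RT 270: heading 345 -> 75
Final: pos=(-15.124,15.124), heading=75, 2 segment(s) drawn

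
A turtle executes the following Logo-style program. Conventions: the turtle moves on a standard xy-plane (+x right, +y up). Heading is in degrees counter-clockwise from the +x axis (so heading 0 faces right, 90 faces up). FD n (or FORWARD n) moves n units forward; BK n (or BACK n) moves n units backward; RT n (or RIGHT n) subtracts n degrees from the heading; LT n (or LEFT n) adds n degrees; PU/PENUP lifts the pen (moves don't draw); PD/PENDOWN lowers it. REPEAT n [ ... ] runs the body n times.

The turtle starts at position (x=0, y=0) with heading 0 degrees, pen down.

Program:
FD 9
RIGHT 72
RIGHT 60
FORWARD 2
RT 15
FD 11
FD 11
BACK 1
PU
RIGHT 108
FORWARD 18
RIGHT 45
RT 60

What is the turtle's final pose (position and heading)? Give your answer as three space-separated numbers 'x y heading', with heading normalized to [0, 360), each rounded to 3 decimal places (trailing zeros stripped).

Answer: -14.609 4.463 0

Derivation:
Executing turtle program step by step:
Start: pos=(0,0), heading=0, pen down
FD 9: (0,0) -> (9,0) [heading=0, draw]
RT 72: heading 0 -> 288
RT 60: heading 288 -> 228
FD 2: (9,0) -> (7.662,-1.486) [heading=228, draw]
RT 15: heading 228 -> 213
FD 11: (7.662,-1.486) -> (-1.564,-7.477) [heading=213, draw]
FD 11: (-1.564,-7.477) -> (-10.789,-13.468) [heading=213, draw]
BK 1: (-10.789,-13.468) -> (-9.95,-12.924) [heading=213, draw]
PU: pen up
RT 108: heading 213 -> 105
FD 18: (-9.95,-12.924) -> (-14.609,4.463) [heading=105, move]
RT 45: heading 105 -> 60
RT 60: heading 60 -> 0
Final: pos=(-14.609,4.463), heading=0, 5 segment(s) drawn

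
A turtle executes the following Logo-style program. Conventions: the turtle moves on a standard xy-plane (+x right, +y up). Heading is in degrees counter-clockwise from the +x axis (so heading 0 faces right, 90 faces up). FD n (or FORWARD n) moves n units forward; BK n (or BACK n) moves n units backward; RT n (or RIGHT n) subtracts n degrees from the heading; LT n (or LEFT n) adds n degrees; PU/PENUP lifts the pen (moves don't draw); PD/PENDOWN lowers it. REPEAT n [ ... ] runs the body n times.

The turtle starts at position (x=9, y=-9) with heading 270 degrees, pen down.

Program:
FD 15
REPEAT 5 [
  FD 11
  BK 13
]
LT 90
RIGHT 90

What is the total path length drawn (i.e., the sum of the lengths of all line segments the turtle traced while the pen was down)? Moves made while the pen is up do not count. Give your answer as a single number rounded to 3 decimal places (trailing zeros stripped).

Executing turtle program step by step:
Start: pos=(9,-9), heading=270, pen down
FD 15: (9,-9) -> (9,-24) [heading=270, draw]
REPEAT 5 [
  -- iteration 1/5 --
  FD 11: (9,-24) -> (9,-35) [heading=270, draw]
  BK 13: (9,-35) -> (9,-22) [heading=270, draw]
  -- iteration 2/5 --
  FD 11: (9,-22) -> (9,-33) [heading=270, draw]
  BK 13: (9,-33) -> (9,-20) [heading=270, draw]
  -- iteration 3/5 --
  FD 11: (9,-20) -> (9,-31) [heading=270, draw]
  BK 13: (9,-31) -> (9,-18) [heading=270, draw]
  -- iteration 4/5 --
  FD 11: (9,-18) -> (9,-29) [heading=270, draw]
  BK 13: (9,-29) -> (9,-16) [heading=270, draw]
  -- iteration 5/5 --
  FD 11: (9,-16) -> (9,-27) [heading=270, draw]
  BK 13: (9,-27) -> (9,-14) [heading=270, draw]
]
LT 90: heading 270 -> 0
RT 90: heading 0 -> 270
Final: pos=(9,-14), heading=270, 11 segment(s) drawn

Segment lengths:
  seg 1: (9,-9) -> (9,-24), length = 15
  seg 2: (9,-24) -> (9,-35), length = 11
  seg 3: (9,-35) -> (9,-22), length = 13
  seg 4: (9,-22) -> (9,-33), length = 11
  seg 5: (9,-33) -> (9,-20), length = 13
  seg 6: (9,-20) -> (9,-31), length = 11
  seg 7: (9,-31) -> (9,-18), length = 13
  seg 8: (9,-18) -> (9,-29), length = 11
  seg 9: (9,-29) -> (9,-16), length = 13
  seg 10: (9,-16) -> (9,-27), length = 11
  seg 11: (9,-27) -> (9,-14), length = 13
Total = 135

Answer: 135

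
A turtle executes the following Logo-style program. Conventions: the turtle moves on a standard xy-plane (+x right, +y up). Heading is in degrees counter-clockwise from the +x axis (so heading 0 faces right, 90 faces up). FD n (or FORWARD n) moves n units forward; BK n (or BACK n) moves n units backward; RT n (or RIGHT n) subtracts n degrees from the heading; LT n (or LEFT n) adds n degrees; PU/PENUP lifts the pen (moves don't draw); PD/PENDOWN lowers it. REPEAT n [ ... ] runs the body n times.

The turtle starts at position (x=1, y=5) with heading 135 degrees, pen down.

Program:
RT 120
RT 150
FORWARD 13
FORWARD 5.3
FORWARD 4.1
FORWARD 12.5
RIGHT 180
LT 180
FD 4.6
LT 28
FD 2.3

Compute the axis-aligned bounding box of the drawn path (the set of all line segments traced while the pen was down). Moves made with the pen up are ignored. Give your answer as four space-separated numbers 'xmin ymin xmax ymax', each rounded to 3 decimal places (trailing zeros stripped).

Answer: -27.603 -25.13 1 5

Derivation:
Executing turtle program step by step:
Start: pos=(1,5), heading=135, pen down
RT 120: heading 135 -> 15
RT 150: heading 15 -> 225
FD 13: (1,5) -> (-8.192,-4.192) [heading=225, draw]
FD 5.3: (-8.192,-4.192) -> (-11.94,-7.94) [heading=225, draw]
FD 4.1: (-11.94,-7.94) -> (-14.839,-10.839) [heading=225, draw]
FD 12.5: (-14.839,-10.839) -> (-23.678,-19.678) [heading=225, draw]
RT 180: heading 225 -> 45
LT 180: heading 45 -> 225
FD 4.6: (-23.678,-19.678) -> (-26.931,-22.931) [heading=225, draw]
LT 28: heading 225 -> 253
FD 2.3: (-26.931,-22.931) -> (-27.603,-25.13) [heading=253, draw]
Final: pos=(-27.603,-25.13), heading=253, 6 segment(s) drawn

Segment endpoints: x in {-27.603, -26.931, -23.678, -14.839, -11.94, -8.192, 1}, y in {-25.13, -22.931, -19.678, -10.839, -7.94, -4.192, 5}
xmin=-27.603, ymin=-25.13, xmax=1, ymax=5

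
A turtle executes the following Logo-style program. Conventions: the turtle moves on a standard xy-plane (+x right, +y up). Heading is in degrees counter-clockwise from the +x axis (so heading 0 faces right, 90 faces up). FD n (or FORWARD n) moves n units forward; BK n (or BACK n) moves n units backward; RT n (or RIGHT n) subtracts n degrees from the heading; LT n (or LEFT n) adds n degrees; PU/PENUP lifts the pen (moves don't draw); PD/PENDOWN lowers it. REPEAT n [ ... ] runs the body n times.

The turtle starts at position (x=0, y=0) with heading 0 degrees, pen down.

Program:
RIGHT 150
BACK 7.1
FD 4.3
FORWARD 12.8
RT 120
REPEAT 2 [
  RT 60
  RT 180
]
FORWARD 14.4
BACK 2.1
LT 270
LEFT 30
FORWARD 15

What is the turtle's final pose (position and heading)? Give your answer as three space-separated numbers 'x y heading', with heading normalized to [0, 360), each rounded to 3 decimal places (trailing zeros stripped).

Answer: 1.992 -26.15 270

Derivation:
Executing turtle program step by step:
Start: pos=(0,0), heading=0, pen down
RT 150: heading 0 -> 210
BK 7.1: (0,0) -> (6.149,3.55) [heading=210, draw]
FD 4.3: (6.149,3.55) -> (2.425,1.4) [heading=210, draw]
FD 12.8: (2.425,1.4) -> (-8.66,-5) [heading=210, draw]
RT 120: heading 210 -> 90
REPEAT 2 [
  -- iteration 1/2 --
  RT 60: heading 90 -> 30
  RT 180: heading 30 -> 210
  -- iteration 2/2 --
  RT 60: heading 210 -> 150
  RT 180: heading 150 -> 330
]
FD 14.4: (-8.66,-5) -> (3.811,-12.2) [heading=330, draw]
BK 2.1: (3.811,-12.2) -> (1.992,-11.15) [heading=330, draw]
LT 270: heading 330 -> 240
LT 30: heading 240 -> 270
FD 15: (1.992,-11.15) -> (1.992,-26.15) [heading=270, draw]
Final: pos=(1.992,-26.15), heading=270, 6 segment(s) drawn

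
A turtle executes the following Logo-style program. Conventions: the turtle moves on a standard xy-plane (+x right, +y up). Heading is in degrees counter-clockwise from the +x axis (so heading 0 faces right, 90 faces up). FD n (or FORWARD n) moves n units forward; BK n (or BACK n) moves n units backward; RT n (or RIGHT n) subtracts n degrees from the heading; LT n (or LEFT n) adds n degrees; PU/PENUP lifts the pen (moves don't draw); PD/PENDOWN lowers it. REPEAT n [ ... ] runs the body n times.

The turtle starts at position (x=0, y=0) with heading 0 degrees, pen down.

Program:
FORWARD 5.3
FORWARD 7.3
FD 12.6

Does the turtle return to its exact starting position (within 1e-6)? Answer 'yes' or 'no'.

Answer: no

Derivation:
Executing turtle program step by step:
Start: pos=(0,0), heading=0, pen down
FD 5.3: (0,0) -> (5.3,0) [heading=0, draw]
FD 7.3: (5.3,0) -> (12.6,0) [heading=0, draw]
FD 12.6: (12.6,0) -> (25.2,0) [heading=0, draw]
Final: pos=(25.2,0), heading=0, 3 segment(s) drawn

Start position: (0, 0)
Final position: (25.2, 0)
Distance = 25.2; >= 1e-6 -> NOT closed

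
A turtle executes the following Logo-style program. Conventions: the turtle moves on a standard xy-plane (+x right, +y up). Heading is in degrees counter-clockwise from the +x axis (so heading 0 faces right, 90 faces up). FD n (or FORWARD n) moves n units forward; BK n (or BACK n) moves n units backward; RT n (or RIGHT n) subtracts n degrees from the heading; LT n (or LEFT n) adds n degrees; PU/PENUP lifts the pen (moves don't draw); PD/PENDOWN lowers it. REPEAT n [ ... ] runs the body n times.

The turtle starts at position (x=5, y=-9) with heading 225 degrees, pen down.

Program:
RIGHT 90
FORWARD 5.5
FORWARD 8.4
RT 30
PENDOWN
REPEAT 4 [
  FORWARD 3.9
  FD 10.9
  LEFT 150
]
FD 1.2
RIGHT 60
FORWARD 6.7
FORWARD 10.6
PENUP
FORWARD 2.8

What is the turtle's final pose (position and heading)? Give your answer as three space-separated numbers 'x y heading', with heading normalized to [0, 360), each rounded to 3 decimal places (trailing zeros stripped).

Answer: -9.959 -12.262 285

Derivation:
Executing turtle program step by step:
Start: pos=(5,-9), heading=225, pen down
RT 90: heading 225 -> 135
FD 5.5: (5,-9) -> (1.111,-5.111) [heading=135, draw]
FD 8.4: (1.111,-5.111) -> (-4.829,0.829) [heading=135, draw]
RT 30: heading 135 -> 105
PD: pen down
REPEAT 4 [
  -- iteration 1/4 --
  FD 3.9: (-4.829,0.829) -> (-5.838,4.596) [heading=105, draw]
  FD 10.9: (-5.838,4.596) -> (-8.659,15.124) [heading=105, draw]
  LT 150: heading 105 -> 255
  -- iteration 2/4 --
  FD 3.9: (-8.659,15.124) -> (-9.669,11.357) [heading=255, draw]
  FD 10.9: (-9.669,11.357) -> (-12.49,0.829) [heading=255, draw]
  LT 150: heading 255 -> 45
  -- iteration 3/4 --
  FD 3.9: (-12.49,0.829) -> (-9.732,3.587) [heading=45, draw]
  FD 10.9: (-9.732,3.587) -> (-2.025,11.294) [heading=45, draw]
  LT 150: heading 45 -> 195
  -- iteration 4/4 --
  FD 3.9: (-2.025,11.294) -> (-5.792,10.285) [heading=195, draw]
  FD 10.9: (-5.792,10.285) -> (-16.32,7.463) [heading=195, draw]
  LT 150: heading 195 -> 345
]
FD 1.2: (-16.32,7.463) -> (-15.161,7.153) [heading=345, draw]
RT 60: heading 345 -> 285
FD 6.7: (-15.161,7.153) -> (-13.427,0.681) [heading=285, draw]
FD 10.6: (-13.427,0.681) -> (-10.684,-9.558) [heading=285, draw]
PU: pen up
FD 2.8: (-10.684,-9.558) -> (-9.959,-12.262) [heading=285, move]
Final: pos=(-9.959,-12.262), heading=285, 13 segment(s) drawn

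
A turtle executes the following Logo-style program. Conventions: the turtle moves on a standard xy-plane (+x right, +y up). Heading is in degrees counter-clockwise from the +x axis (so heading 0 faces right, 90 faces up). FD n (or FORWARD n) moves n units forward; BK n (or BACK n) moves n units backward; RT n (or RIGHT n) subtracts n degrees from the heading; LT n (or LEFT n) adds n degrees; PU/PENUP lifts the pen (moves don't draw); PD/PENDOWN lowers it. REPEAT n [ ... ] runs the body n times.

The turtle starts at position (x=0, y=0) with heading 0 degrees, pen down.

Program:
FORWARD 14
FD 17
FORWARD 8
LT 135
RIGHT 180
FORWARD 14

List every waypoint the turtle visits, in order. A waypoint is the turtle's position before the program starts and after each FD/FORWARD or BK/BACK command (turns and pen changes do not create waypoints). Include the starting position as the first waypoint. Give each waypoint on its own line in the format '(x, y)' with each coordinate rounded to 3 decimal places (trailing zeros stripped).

Answer: (0, 0)
(14, 0)
(31, 0)
(39, 0)
(48.899, -9.899)

Derivation:
Executing turtle program step by step:
Start: pos=(0,0), heading=0, pen down
FD 14: (0,0) -> (14,0) [heading=0, draw]
FD 17: (14,0) -> (31,0) [heading=0, draw]
FD 8: (31,0) -> (39,0) [heading=0, draw]
LT 135: heading 0 -> 135
RT 180: heading 135 -> 315
FD 14: (39,0) -> (48.899,-9.899) [heading=315, draw]
Final: pos=(48.899,-9.899), heading=315, 4 segment(s) drawn
Waypoints (5 total):
(0, 0)
(14, 0)
(31, 0)
(39, 0)
(48.899, -9.899)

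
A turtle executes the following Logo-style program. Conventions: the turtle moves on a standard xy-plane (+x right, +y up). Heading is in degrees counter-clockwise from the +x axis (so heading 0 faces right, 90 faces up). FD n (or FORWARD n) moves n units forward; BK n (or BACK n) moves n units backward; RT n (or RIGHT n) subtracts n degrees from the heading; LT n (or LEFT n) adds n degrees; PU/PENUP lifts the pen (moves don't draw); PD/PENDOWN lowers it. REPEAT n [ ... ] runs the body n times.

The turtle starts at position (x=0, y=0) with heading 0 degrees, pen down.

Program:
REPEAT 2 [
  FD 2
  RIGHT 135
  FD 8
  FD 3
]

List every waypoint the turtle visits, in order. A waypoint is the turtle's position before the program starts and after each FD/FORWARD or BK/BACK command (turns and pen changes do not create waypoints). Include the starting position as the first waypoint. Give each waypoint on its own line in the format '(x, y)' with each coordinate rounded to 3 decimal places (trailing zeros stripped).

Executing turtle program step by step:
Start: pos=(0,0), heading=0, pen down
REPEAT 2 [
  -- iteration 1/2 --
  FD 2: (0,0) -> (2,0) [heading=0, draw]
  RT 135: heading 0 -> 225
  FD 8: (2,0) -> (-3.657,-5.657) [heading=225, draw]
  FD 3: (-3.657,-5.657) -> (-5.778,-7.778) [heading=225, draw]
  -- iteration 2/2 --
  FD 2: (-5.778,-7.778) -> (-7.192,-9.192) [heading=225, draw]
  RT 135: heading 225 -> 90
  FD 8: (-7.192,-9.192) -> (-7.192,-1.192) [heading=90, draw]
  FD 3: (-7.192,-1.192) -> (-7.192,1.808) [heading=90, draw]
]
Final: pos=(-7.192,1.808), heading=90, 6 segment(s) drawn
Waypoints (7 total):
(0, 0)
(2, 0)
(-3.657, -5.657)
(-5.778, -7.778)
(-7.192, -9.192)
(-7.192, -1.192)
(-7.192, 1.808)

Answer: (0, 0)
(2, 0)
(-3.657, -5.657)
(-5.778, -7.778)
(-7.192, -9.192)
(-7.192, -1.192)
(-7.192, 1.808)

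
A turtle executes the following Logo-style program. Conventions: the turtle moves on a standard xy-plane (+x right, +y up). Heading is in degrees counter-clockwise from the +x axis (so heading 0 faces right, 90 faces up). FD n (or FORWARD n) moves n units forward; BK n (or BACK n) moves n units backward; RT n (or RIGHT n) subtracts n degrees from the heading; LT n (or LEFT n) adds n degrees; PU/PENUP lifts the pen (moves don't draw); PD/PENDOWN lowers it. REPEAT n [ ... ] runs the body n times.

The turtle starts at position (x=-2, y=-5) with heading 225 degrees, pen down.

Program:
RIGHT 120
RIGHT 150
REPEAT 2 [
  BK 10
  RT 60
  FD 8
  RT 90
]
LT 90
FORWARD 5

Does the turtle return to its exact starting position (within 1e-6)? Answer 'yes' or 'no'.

Executing turtle program step by step:
Start: pos=(-2,-5), heading=225, pen down
RT 120: heading 225 -> 105
RT 150: heading 105 -> 315
REPEAT 2 [
  -- iteration 1/2 --
  BK 10: (-2,-5) -> (-9.071,2.071) [heading=315, draw]
  RT 60: heading 315 -> 255
  FD 8: (-9.071,2.071) -> (-11.142,-5.656) [heading=255, draw]
  RT 90: heading 255 -> 165
  -- iteration 2/2 --
  BK 10: (-11.142,-5.656) -> (-1.482,-8.245) [heading=165, draw]
  RT 60: heading 165 -> 105
  FD 8: (-1.482,-8.245) -> (-3.553,-0.517) [heading=105, draw]
  RT 90: heading 105 -> 15
]
LT 90: heading 15 -> 105
FD 5: (-3.553,-0.517) -> (-4.847,4.313) [heading=105, draw]
Final: pos=(-4.847,4.313), heading=105, 5 segment(s) drawn

Start position: (-2, -5)
Final position: (-4.847, 4.313)
Distance = 9.738; >= 1e-6 -> NOT closed

Answer: no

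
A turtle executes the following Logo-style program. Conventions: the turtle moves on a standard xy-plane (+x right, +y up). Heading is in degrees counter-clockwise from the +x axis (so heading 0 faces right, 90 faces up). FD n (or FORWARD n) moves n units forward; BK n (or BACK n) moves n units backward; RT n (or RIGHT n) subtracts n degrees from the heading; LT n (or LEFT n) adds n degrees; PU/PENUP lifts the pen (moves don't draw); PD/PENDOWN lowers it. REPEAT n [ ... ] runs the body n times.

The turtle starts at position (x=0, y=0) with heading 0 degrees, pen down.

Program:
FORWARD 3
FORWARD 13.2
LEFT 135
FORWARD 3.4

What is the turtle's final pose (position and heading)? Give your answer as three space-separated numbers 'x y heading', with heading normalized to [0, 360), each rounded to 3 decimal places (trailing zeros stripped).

Answer: 13.796 2.404 135

Derivation:
Executing turtle program step by step:
Start: pos=(0,0), heading=0, pen down
FD 3: (0,0) -> (3,0) [heading=0, draw]
FD 13.2: (3,0) -> (16.2,0) [heading=0, draw]
LT 135: heading 0 -> 135
FD 3.4: (16.2,0) -> (13.796,2.404) [heading=135, draw]
Final: pos=(13.796,2.404), heading=135, 3 segment(s) drawn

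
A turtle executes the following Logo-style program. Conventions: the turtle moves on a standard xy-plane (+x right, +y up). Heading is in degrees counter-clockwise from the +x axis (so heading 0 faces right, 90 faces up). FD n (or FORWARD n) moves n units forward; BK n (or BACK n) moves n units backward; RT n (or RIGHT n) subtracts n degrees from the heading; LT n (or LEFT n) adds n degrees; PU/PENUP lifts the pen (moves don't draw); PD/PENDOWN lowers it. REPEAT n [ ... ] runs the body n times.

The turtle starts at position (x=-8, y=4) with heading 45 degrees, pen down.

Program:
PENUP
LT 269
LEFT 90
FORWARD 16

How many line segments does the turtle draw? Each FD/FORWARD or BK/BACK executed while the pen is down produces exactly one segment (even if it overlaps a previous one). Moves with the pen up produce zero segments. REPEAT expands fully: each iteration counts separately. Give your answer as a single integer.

Answer: 0

Derivation:
Executing turtle program step by step:
Start: pos=(-8,4), heading=45, pen down
PU: pen up
LT 269: heading 45 -> 314
LT 90: heading 314 -> 44
FD 16: (-8,4) -> (3.509,15.115) [heading=44, move]
Final: pos=(3.509,15.115), heading=44, 0 segment(s) drawn
Segments drawn: 0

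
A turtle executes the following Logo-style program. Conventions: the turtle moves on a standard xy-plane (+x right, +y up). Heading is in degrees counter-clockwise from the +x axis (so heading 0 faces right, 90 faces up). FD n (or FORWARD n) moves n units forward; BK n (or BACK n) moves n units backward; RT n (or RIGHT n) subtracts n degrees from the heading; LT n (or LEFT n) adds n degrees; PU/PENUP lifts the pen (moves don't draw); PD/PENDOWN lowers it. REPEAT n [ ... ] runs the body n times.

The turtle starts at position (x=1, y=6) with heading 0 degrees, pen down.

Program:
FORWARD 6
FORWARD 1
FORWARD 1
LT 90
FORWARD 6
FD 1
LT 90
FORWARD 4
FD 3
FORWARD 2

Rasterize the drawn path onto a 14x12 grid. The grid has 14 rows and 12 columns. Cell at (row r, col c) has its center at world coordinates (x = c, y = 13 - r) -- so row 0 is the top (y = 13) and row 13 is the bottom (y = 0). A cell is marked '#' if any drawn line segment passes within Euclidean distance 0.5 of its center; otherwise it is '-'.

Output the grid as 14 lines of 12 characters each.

Segment 0: (1,6) -> (7,6)
Segment 1: (7,6) -> (8,6)
Segment 2: (8,6) -> (9,6)
Segment 3: (9,6) -> (9,12)
Segment 4: (9,12) -> (9,13)
Segment 5: (9,13) -> (5,13)
Segment 6: (5,13) -> (2,13)
Segment 7: (2,13) -> (0,13)

Answer: ##########--
---------#--
---------#--
---------#--
---------#--
---------#--
---------#--
-#########--
------------
------------
------------
------------
------------
------------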